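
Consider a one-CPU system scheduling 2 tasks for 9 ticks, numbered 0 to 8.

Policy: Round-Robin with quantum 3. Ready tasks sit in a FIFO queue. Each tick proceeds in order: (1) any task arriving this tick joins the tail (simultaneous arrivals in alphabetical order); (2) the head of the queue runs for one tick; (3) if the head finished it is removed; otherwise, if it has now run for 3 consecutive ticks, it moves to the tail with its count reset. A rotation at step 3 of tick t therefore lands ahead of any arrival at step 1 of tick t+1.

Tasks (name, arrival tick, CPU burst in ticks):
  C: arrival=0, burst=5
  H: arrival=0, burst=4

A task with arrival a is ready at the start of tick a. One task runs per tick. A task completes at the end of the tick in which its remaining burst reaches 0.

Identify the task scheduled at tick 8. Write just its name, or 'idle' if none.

t=0: queue=[C,H] q_used=0 → run C
t=1: queue=[C,H] q_used=1 → run C
t=2: queue=[C,H] q_used=2 → run C
t=3: queue=[H,C] q_used=0 → run H
t=4: queue=[H,C] q_used=1 → run H
t=5: queue=[H,C] q_used=2 → run H
t=6: queue=[C,H] q_used=0 → run C
t=7: queue=[C,H] q_used=1 → run C
t=8: queue=[H] q_used=0 → run H

running at tick 8 = H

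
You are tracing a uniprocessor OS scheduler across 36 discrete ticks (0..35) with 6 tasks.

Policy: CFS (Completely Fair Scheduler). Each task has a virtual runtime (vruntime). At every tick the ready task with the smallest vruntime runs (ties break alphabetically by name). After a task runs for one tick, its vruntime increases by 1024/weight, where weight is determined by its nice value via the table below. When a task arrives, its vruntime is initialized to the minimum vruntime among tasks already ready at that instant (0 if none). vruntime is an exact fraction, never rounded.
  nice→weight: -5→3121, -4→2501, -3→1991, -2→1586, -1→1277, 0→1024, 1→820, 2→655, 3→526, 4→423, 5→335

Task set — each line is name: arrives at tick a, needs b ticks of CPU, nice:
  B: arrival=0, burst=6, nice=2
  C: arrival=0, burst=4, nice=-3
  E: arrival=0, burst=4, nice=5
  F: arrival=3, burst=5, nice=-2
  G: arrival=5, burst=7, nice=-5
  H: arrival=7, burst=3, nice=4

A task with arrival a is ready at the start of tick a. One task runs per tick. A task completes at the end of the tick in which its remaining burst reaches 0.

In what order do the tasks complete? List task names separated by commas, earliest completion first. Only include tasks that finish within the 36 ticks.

completion order = C, G, F, H, B, E

t=0: vr[B=0 C=0 E=0] → run B
t=1: vr[B=1024/655 C=0 E=0] → run C
t=2: vr[B=1024/655 C=1024/1991 E=0] → run E
t=3: vr[B=1024/655 C=1024/1991 E=1024/335 F=1024/1991] → run C
t=4: vr[B=1024/655 C=2048/1991 E=1024/335 F=1024/1991] → run F
t=5: vr[B=1024/655 C=2048/1991 E=1024/335 F=1831424/1578863 G=2048/1991] → run C
t=6: vr[B=1024/655 C=3072/1991 E=1024/335 F=1831424/1578863 G=2048/1991] → run G
t=7: vr[B=1024/655 C=3072/1991 E=1024/335 F=1831424/1578863 G=8430592/6213911 H=1831424/1578863] → run F
t=8: vr[B=1024/655 C=3072/1991 E=1024/335 F=2850816/1578863 G=8430592/6213911 H=1831424/1578863] → run H
t=9: vr[B=1024/655 C=3072/1991 E=1024/335 F=2850816/1578863 G=8430592/6213911 H=2391448064/667859049] → run G
t=10: vr[B=1024/655 C=3072/1991 E=1024/335 F=2850816/1578863 G=10469376/6213911 H=2391448064/667859049] → run C
t=11: vr[B=1024/655 E=1024/335 F=2850816/1578863 G=10469376/6213911 H=2391448064/667859049] → run B
t=12: vr[B=2048/655 E=1024/335 F=2850816/1578863 G=10469376/6213911 H=2391448064/667859049] → run G
t=13: vr[B=2048/655 E=1024/335 F=2850816/1578863 G=12508160/6213911 H=2391448064/667859049] → run F
t=14: vr[B=2048/655 E=1024/335 F=3870208/1578863 G=12508160/6213911 H=2391448064/667859049] → run G
t=15: vr[B=2048/655 E=1024/335 F=3870208/1578863 G=14546944/6213911 H=2391448064/667859049] → run G
t=16: vr[B=2048/655 E=1024/335 F=3870208/1578863 G=16585728/6213911 H=2391448064/667859049] → run F
t=17: vr[B=2048/655 E=1024/335 F=4889600/1578863 G=16585728/6213911 H=2391448064/667859049] → run G
t=18: vr[B=2048/655 E=1024/335 F=4889600/1578863 G=18624512/6213911 H=2391448064/667859049] → run G
t=19: vr[B=2048/655 E=1024/335 F=4889600/1578863 H=2391448064/667859049] → run E
t=20: vr[B=2048/655 E=2048/335 F=4889600/1578863 H=2391448064/667859049] → run F
t=21: vr[B=2048/655 E=2048/335 H=2391448064/667859049] → run B
t=22: vr[B=3072/655 E=2048/335 H=2391448064/667859049] → run H
t=23: vr[B=3072/655 E=2048/335 H=4008203776/667859049] → run B
t=24: vr[B=4096/655 E=2048/335 H=4008203776/667859049] → run H
t=25: vr[B=4096/655 E=2048/335] → run E
t=26: vr[B=4096/655 E=3072/335] → run B
t=27: vr[B=1024/131 E=3072/335] → run B
t=28: vr[E=3072/335] → run E
t=29: (idle)
t=30: (idle)
t=31: (idle)
t=32: (idle)
t=33: (idle)
t=34: (idle)
t=35: (idle)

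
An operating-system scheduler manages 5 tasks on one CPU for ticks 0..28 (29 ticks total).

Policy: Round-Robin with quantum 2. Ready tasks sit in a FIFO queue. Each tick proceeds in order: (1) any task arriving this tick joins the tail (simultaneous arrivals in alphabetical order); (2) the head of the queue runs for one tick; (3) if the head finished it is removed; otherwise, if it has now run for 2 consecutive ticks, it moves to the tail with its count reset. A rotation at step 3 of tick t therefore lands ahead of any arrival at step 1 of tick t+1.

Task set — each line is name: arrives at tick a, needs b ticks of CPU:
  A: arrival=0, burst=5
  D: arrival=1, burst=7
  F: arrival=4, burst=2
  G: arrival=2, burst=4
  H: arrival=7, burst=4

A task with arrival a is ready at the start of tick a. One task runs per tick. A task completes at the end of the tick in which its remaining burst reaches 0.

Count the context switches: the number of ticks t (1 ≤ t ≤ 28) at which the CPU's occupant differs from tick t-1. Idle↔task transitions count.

t=0: queue=[A] q_used=0 → run A
t=1: queue=[A,D] q_used=1 → run A
t=2: queue=[D,A,G] q_used=0 → run D
t=3: queue=[D,A,G] q_used=1 → run D
t=4: queue=[A,G,D,F] q_used=0 → run A
t=5: queue=[A,G,D,F] q_used=1 → run A
t=6: queue=[G,D,F,A] q_used=0 → run G
t=7: queue=[G,D,F,A,H] q_used=1 → run G
t=8: queue=[D,F,A,H,G] q_used=0 → run D
t=9: queue=[D,F,A,H,G] q_used=1 → run D
t=10: queue=[F,A,H,G,D] q_used=0 → run F
t=11: queue=[F,A,H,G,D] q_used=1 → run F
t=12: queue=[A,H,G,D] q_used=0 → run A
t=13: queue=[H,G,D] q_used=0 → run H
t=14: queue=[H,G,D] q_used=1 → run H
t=15: queue=[G,D,H] q_used=0 → run G
t=16: queue=[G,D,H] q_used=1 → run G
t=17: queue=[D,H] q_used=0 → run D
t=18: queue=[D,H] q_used=1 → run D
t=19: queue=[H,D] q_used=0 → run H
t=20: queue=[H,D] q_used=1 → run H
t=21: queue=[D] q_used=0 → run D
t=22: (idle)
t=23: (idle)
t=24: (idle)
t=25: (idle)
t=26: (idle)
t=27: (idle)
t=28: (idle)

context switches = 12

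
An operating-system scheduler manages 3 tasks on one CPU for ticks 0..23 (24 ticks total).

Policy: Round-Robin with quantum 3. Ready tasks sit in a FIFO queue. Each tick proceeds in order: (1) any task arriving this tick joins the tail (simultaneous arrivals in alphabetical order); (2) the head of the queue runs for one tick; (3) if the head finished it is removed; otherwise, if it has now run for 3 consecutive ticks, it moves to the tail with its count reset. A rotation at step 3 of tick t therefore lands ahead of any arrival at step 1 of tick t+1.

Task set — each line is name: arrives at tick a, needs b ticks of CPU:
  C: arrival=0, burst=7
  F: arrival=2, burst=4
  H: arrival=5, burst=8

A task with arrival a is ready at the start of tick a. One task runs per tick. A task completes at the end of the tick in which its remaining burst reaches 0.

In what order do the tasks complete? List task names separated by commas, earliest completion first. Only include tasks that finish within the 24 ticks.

t=0: queue=[C] q_used=0 → run C
t=1: queue=[C] q_used=1 → run C
t=2: queue=[C,F] q_used=2 → run C
t=3: queue=[F,C] q_used=0 → run F
t=4: queue=[F,C] q_used=1 → run F
t=5: queue=[F,C,H] q_used=2 → run F
t=6: queue=[C,H,F] q_used=0 → run C
t=7: queue=[C,H,F] q_used=1 → run C
t=8: queue=[C,H,F] q_used=2 → run C
t=9: queue=[H,F,C] q_used=0 → run H
t=10: queue=[H,F,C] q_used=1 → run H
t=11: queue=[H,F,C] q_used=2 → run H
t=12: queue=[F,C,H] q_used=0 → run F
t=13: queue=[C,H] q_used=0 → run C
t=14: queue=[H] q_used=0 → run H
t=15: queue=[H] q_used=1 → run H
t=16: queue=[H] q_used=2 → run H
t=17: queue=[H] q_used=0 → run H
t=18: queue=[H] q_used=1 → run H
t=19: (idle)
t=20: (idle)
t=21: (idle)
t=22: (idle)
t=23: (idle)

completion order = F, C, H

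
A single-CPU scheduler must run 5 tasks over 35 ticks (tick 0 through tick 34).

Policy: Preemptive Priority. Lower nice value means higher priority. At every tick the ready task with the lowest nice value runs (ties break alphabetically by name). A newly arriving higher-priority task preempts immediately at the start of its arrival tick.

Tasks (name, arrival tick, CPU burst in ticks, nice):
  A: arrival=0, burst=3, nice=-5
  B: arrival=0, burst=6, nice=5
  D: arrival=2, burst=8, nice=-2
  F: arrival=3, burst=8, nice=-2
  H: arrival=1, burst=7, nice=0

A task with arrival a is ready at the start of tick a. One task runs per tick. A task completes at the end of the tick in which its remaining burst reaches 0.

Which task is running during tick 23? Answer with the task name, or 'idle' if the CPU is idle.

running at tick 23 = H

t=0: ready={A,B} → run A
t=1: ready={A,B,H} → run A
t=2: ready={A,B,D,H} → run A
t=3: ready={B,D,F,H} → run D
t=4: ready={B,D,F,H} → run D
t=5: ready={B,D,F,H} → run D
t=6: ready={B,D,F,H} → run D
t=7: ready={B,D,F,H} → run D
t=8: ready={B,D,F,H} → run D
t=9: ready={B,D,F,H} → run D
t=10: ready={B,D,F,H} → run D
t=11: ready={B,F,H} → run F
t=12: ready={B,F,H} → run F
t=13: ready={B,F,H} → run F
t=14: ready={B,F,H} → run F
t=15: ready={B,F,H} → run F
t=16: ready={B,F,H} → run F
t=17: ready={B,F,H} → run F
t=18: ready={B,F,H} → run F
t=19: ready={B,H} → run H
t=20: ready={B,H} → run H
t=21: ready={B,H} → run H
t=22: ready={B,H} → run H
t=23: ready={B,H} → run H
t=24: ready={B,H} → run H
t=25: ready={B,H} → run H
t=26: ready={B} → run B
t=27: ready={B} → run B
t=28: ready={B} → run B
t=29: ready={B} → run B
t=30: ready={B} → run B
t=31: ready={B} → run B
t=32: (idle)
t=33: (idle)
t=34: (idle)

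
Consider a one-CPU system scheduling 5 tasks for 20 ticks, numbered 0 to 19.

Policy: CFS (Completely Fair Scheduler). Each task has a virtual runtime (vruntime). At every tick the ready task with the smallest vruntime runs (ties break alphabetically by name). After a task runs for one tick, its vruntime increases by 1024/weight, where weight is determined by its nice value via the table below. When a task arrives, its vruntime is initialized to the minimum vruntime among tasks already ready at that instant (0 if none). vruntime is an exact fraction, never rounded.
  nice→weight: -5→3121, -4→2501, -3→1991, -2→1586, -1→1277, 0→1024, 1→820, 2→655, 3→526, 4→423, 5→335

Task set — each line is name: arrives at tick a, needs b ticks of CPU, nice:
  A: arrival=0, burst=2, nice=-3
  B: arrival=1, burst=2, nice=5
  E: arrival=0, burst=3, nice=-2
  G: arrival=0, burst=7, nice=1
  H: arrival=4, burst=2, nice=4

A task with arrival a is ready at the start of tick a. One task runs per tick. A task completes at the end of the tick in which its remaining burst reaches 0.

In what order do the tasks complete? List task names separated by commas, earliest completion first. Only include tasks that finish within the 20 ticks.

t=0: vr[A=0 E=0 G=0] → run A
t=1: vr[A=1024/1991 B=0 E=0 G=0] → run B
t=2: vr[A=1024/1991 B=1024/335 E=0 G=0] → run E
t=3: vr[A=1024/1991 B=1024/335 E=512/793 G=0] → run G
t=4: vr[A=1024/1991 B=1024/335 E=512/793 G=256/205 H=1024/1991] → run A
t=5: vr[B=1024/335 E=512/793 G=256/205 H=1024/1991] → run H
t=6: vr[B=1024/335 E=512/793 G=256/205 H=2471936/842193] → run E
t=7: vr[B=1024/335 E=1024/793 G=256/205 H=2471936/842193] → run G
t=8: vr[B=1024/335 E=1024/793 G=512/205 H=2471936/842193] → run E
t=9: vr[B=1024/335 G=512/205 H=2471936/842193] → run G
t=10: vr[B=1024/335 G=768/205 H=2471936/842193] → run H
t=11: vr[B=1024/335 G=768/205] → run B
t=12: vr[G=768/205] → run G
t=13: vr[G=1024/205] → run G
t=14: vr[G=256/41] → run G
t=15: vr[G=1536/205] → run G
t=16: (idle)
t=17: (idle)
t=18: (idle)
t=19: (idle)

completion order = A, E, H, B, G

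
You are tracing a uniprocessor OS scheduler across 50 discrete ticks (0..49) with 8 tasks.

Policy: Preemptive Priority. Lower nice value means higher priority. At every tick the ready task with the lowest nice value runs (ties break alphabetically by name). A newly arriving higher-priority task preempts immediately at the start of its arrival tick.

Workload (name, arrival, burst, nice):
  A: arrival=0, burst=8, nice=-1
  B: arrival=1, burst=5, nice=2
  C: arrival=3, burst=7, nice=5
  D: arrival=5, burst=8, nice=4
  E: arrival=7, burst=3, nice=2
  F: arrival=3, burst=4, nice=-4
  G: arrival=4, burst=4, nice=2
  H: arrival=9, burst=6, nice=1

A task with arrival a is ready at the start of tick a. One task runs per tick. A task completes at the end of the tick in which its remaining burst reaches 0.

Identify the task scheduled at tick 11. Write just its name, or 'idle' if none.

running at tick 11 = A

t=0: ready={A} → run A
t=1: ready={A,B} → run A
t=2: ready={A,B} → run A
t=3: ready={A,B,C,F} → run F
t=4: ready={A,B,C,F,G} → run F
t=5: ready={A,B,C,D,F,G} → run F
t=6: ready={A,B,C,D,F,G} → run F
t=7: ready={A,B,C,D,E,G} → run A
t=8: ready={A,B,C,D,E,G} → run A
t=9: ready={A,B,C,D,E,G,H} → run A
t=10: ready={A,B,C,D,E,G,H} → run A
t=11: ready={A,B,C,D,E,G,H} → run A
t=12: ready={B,C,D,E,G,H} → run H
t=13: ready={B,C,D,E,G,H} → run H
t=14: ready={B,C,D,E,G,H} → run H
t=15: ready={B,C,D,E,G,H} → run H
t=16: ready={B,C,D,E,G,H} → run H
t=17: ready={B,C,D,E,G,H} → run H
t=18: ready={B,C,D,E,G} → run B
t=19: ready={B,C,D,E,G} → run B
t=20: ready={B,C,D,E,G} → run B
t=21: ready={B,C,D,E,G} → run B
t=22: ready={B,C,D,E,G} → run B
t=23: ready={C,D,E,G} → run E
t=24: ready={C,D,E,G} → run E
t=25: ready={C,D,E,G} → run E
t=26: ready={C,D,G} → run G
t=27: ready={C,D,G} → run G
t=28: ready={C,D,G} → run G
t=29: ready={C,D,G} → run G
t=30: ready={C,D} → run D
t=31: ready={C,D} → run D
t=32: ready={C,D} → run D
t=33: ready={C,D} → run D
t=34: ready={C,D} → run D
t=35: ready={C,D} → run D
t=36: ready={C,D} → run D
t=37: ready={C,D} → run D
t=38: ready={C} → run C
t=39: ready={C} → run C
t=40: ready={C} → run C
t=41: ready={C} → run C
t=42: ready={C} → run C
t=43: ready={C} → run C
t=44: ready={C} → run C
t=45: (idle)
t=46: (idle)
t=47: (idle)
t=48: (idle)
t=49: (idle)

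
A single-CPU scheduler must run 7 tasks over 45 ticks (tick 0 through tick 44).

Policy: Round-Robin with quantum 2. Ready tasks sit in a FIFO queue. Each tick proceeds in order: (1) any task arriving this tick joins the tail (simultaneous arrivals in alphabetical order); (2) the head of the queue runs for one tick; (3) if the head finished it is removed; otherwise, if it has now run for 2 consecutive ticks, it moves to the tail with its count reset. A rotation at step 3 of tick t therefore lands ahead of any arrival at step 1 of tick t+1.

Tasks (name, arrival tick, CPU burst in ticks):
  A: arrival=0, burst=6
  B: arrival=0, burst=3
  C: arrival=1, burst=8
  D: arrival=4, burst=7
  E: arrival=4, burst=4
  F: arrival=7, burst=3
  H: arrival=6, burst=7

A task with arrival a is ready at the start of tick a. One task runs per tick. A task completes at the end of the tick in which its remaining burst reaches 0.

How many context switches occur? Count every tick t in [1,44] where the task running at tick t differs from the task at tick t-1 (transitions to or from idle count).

t=0: queue=[A,B] q_used=0 → run A
t=1: queue=[A,B,C] q_used=1 → run A
t=2: queue=[B,C,A] q_used=0 → run B
t=3: queue=[B,C,A] q_used=1 → run B
t=4: queue=[C,A,B,D,E] q_used=0 → run C
t=5: queue=[C,A,B,D,E] q_used=1 → run C
t=6: queue=[A,B,D,E,C,H] q_used=0 → run A
t=7: queue=[A,B,D,E,C,H,F] q_used=1 → run A
t=8: queue=[B,D,E,C,H,F,A] q_used=0 → run B
t=9: queue=[D,E,C,H,F,A] q_used=0 → run D
t=10: queue=[D,E,C,H,F,A] q_used=1 → run D
t=11: queue=[E,C,H,F,A,D] q_used=0 → run E
t=12: queue=[E,C,H,F,A,D] q_used=1 → run E
t=13: queue=[C,H,F,A,D,E] q_used=0 → run C
t=14: queue=[C,H,F,A,D,E] q_used=1 → run C
t=15: queue=[H,F,A,D,E,C] q_used=0 → run H
t=16: queue=[H,F,A,D,E,C] q_used=1 → run H
t=17: queue=[F,A,D,E,C,H] q_used=0 → run F
t=18: queue=[F,A,D,E,C,H] q_used=1 → run F
t=19: queue=[A,D,E,C,H,F] q_used=0 → run A
t=20: queue=[A,D,E,C,H,F] q_used=1 → run A
t=21: queue=[D,E,C,H,F] q_used=0 → run D
t=22: queue=[D,E,C,H,F] q_used=1 → run D
t=23: queue=[E,C,H,F,D] q_used=0 → run E
t=24: queue=[E,C,H,F,D] q_used=1 → run E
t=25: queue=[C,H,F,D] q_used=0 → run C
t=26: queue=[C,H,F,D] q_used=1 → run C
t=27: queue=[H,F,D,C] q_used=0 → run H
t=28: queue=[H,F,D,C] q_used=1 → run H
t=29: queue=[F,D,C,H] q_used=0 → run F
t=30: queue=[D,C,H] q_used=0 → run D
t=31: queue=[D,C,H] q_used=1 → run D
t=32: queue=[C,H,D] q_used=0 → run C
t=33: queue=[C,H,D] q_used=1 → run C
t=34: queue=[H,D] q_used=0 → run H
t=35: queue=[H,D] q_used=1 → run H
t=36: queue=[D,H] q_used=0 → run D
t=37: queue=[H] q_used=0 → run H
t=38: (idle)
t=39: (idle)
t=40: (idle)
t=41: (idle)
t=42: (idle)
t=43: (idle)
t=44: (idle)

context switches = 21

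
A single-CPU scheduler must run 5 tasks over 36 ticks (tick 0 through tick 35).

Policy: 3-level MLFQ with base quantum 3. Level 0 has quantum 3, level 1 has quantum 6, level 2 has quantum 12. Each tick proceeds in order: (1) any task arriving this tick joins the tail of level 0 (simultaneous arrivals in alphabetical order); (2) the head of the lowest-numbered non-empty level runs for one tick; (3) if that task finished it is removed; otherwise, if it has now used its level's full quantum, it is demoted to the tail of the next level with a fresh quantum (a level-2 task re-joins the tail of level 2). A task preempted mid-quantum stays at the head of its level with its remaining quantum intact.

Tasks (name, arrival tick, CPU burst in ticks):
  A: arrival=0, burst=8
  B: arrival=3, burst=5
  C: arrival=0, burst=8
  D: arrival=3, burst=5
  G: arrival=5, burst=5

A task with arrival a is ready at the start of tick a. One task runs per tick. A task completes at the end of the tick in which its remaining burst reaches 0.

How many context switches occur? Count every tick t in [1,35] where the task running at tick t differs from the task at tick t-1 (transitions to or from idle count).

context switches = 10

t=0: L0/L1/L2 = AC/-/- → run A
t=1: L0/L1/L2 = AC/-/- → run A
t=2: L0/L1/L2 = AC/-/- → run A
t=3: L0/L1/L2 = CBD/A/- → run C
t=4: L0/L1/L2 = CBD/A/- → run C
t=5: L0/L1/L2 = CBDG/A/- → run C
t=6: L0/L1/L2 = BDG/AC/- → run B
t=7: L0/L1/L2 = BDG/AC/- → run B
t=8: L0/L1/L2 = BDG/AC/- → run B
t=9: L0/L1/L2 = DG/ACB/- → run D
t=10: L0/L1/L2 = DG/ACB/- → run D
t=11: L0/L1/L2 = DG/ACB/- → run D
t=12: L0/L1/L2 = G/ACBD/- → run G
t=13: L0/L1/L2 = G/ACBD/- → run G
t=14: L0/L1/L2 = G/ACBD/- → run G
t=15: L0/L1/L2 = -/ACBDG/- → run A
t=16: L0/L1/L2 = -/ACBDG/- → run A
t=17: L0/L1/L2 = -/ACBDG/- → run A
t=18: L0/L1/L2 = -/ACBDG/- → run A
t=19: L0/L1/L2 = -/ACBDG/- → run A
t=20: L0/L1/L2 = -/CBDG/- → run C
t=21: L0/L1/L2 = -/CBDG/- → run C
t=22: L0/L1/L2 = -/CBDG/- → run C
t=23: L0/L1/L2 = -/CBDG/- → run C
t=24: L0/L1/L2 = -/CBDG/- → run C
t=25: L0/L1/L2 = -/BDG/- → run B
t=26: L0/L1/L2 = -/BDG/- → run B
t=27: L0/L1/L2 = -/DG/- → run D
t=28: L0/L1/L2 = -/DG/- → run D
t=29: L0/L1/L2 = -/G/- → run G
t=30: L0/L1/L2 = -/G/- → run G
t=31: (idle)
t=32: (idle)
t=33: (idle)
t=34: (idle)
t=35: (idle)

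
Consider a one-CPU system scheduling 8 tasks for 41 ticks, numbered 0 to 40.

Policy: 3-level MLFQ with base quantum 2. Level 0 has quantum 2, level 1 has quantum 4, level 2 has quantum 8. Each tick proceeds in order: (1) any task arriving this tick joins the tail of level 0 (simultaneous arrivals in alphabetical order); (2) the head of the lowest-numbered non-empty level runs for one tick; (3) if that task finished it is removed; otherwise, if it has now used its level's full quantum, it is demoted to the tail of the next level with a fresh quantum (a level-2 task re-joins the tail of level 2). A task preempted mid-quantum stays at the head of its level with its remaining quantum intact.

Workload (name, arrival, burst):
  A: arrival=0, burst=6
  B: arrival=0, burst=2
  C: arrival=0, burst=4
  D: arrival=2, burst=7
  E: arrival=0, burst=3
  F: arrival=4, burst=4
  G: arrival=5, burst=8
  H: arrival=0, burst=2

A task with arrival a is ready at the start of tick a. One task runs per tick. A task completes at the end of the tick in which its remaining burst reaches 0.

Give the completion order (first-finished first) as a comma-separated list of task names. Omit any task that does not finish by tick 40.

completion order = B, H, A, C, E, F, D, G

t=0: L0/L1/L2 = ABCEH/-/- → run A
t=1: L0/L1/L2 = ABCEH/-/- → run A
t=2: L0/L1/L2 = BCEHD/A/- → run B
t=3: L0/L1/L2 = BCEHD/A/- → run B
t=4: L0/L1/L2 = CEHDF/A/- → run C
t=5: L0/L1/L2 = CEHDFG/A/- → run C
t=6: L0/L1/L2 = EHDFG/AC/- → run E
t=7: L0/L1/L2 = EHDFG/AC/- → run E
t=8: L0/L1/L2 = HDFG/ACE/- → run H
t=9: L0/L1/L2 = HDFG/ACE/- → run H
t=10: L0/L1/L2 = DFG/ACE/- → run D
t=11: L0/L1/L2 = DFG/ACE/- → run D
t=12: L0/L1/L2 = FG/ACED/- → run F
t=13: L0/L1/L2 = FG/ACED/- → run F
t=14: L0/L1/L2 = G/ACEDF/- → run G
t=15: L0/L1/L2 = G/ACEDF/- → run G
t=16: L0/L1/L2 = -/ACEDFG/- → run A
t=17: L0/L1/L2 = -/ACEDFG/- → run A
t=18: L0/L1/L2 = -/ACEDFG/- → run A
t=19: L0/L1/L2 = -/ACEDFG/- → run A
t=20: L0/L1/L2 = -/CEDFG/- → run C
t=21: L0/L1/L2 = -/CEDFG/- → run C
t=22: L0/L1/L2 = -/EDFG/- → run E
t=23: L0/L1/L2 = -/DFG/- → run D
t=24: L0/L1/L2 = -/DFG/- → run D
t=25: L0/L1/L2 = -/DFG/- → run D
t=26: L0/L1/L2 = -/DFG/- → run D
t=27: L0/L1/L2 = -/FG/D → run F
t=28: L0/L1/L2 = -/FG/D → run F
t=29: L0/L1/L2 = -/G/D → run G
t=30: L0/L1/L2 = -/G/D → run G
t=31: L0/L1/L2 = -/G/D → run G
t=32: L0/L1/L2 = -/G/D → run G
t=33: L0/L1/L2 = -/-/DG → run D
t=34: L0/L1/L2 = -/-/G → run G
t=35: L0/L1/L2 = -/-/G → run G
t=36: (idle)
t=37: (idle)
t=38: (idle)
t=39: (idle)
t=40: (idle)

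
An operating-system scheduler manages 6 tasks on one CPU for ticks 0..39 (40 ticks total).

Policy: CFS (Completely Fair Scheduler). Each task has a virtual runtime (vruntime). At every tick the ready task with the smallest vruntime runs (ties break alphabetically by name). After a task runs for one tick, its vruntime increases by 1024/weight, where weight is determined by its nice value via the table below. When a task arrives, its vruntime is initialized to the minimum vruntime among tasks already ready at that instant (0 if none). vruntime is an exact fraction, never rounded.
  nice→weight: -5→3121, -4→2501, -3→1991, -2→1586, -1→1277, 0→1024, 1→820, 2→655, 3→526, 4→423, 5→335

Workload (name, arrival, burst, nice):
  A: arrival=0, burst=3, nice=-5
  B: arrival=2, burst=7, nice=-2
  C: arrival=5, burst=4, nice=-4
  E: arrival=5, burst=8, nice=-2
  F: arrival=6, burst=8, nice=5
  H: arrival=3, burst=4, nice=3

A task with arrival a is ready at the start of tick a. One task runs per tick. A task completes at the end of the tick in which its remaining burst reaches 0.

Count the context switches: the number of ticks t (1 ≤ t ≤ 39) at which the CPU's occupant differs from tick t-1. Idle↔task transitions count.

t=0: vr[A=0] → run A
t=1: vr[A=1024/3121] → run A
t=2: vr[A=2048/3121 B=2048/3121] → run A
t=3: vr[B=2048/3121 H=2048/3121] → run B
t=4: vr[B=3222016/2474953 H=2048/3121] → run H
t=5: vr[B=3222016/2474953 C=3222016/2474953 E=3222016/2474953 H=2136576/820823] → run B
t=6: vr[B=4819968/2474953 C=3222016/2474953 E=3222016/2474953 F=3222016/2474953 H=2136576/820823] → run C
t=7: vr[B=4819968/2474953 C=173649408/101473073 E=3222016/2474953 F=3222016/2474953 H=2136576/820823] → run E
t=8: vr[B=4819968/2474953 C=173649408/101473073 E=4819968/2474953 F=3222016/2474953 H=2136576/820823] → run F
t=9: vr[B=4819968/2474953 C=173649408/101473073 E=4819968/2474953 F=3613727232/829109255 H=2136576/820823] → run C
t=10: vr[B=4819968/2474953 C=215196160/101473073 E=4819968/2474953 F=3613727232/829109255 H=2136576/820823] → run B
t=11: vr[B=6417920/2474953 C=215196160/101473073 E=4819968/2474953 F=3613727232/829109255 H=2136576/820823] → run E
t=12: vr[B=6417920/2474953 C=215196160/101473073 E=6417920/2474953 F=3613727232/829109255 H=2136576/820823] → run C
t=13: vr[B=6417920/2474953 C=256742912/101473073 E=6417920/2474953 F=3613727232/829109255 H=2136576/820823] → run C
t=14: vr[B=6417920/2474953 E=6417920/2474953 F=3613727232/829109255 H=2136576/820823] → run B
t=15: vr[B=8015872/2474953 E=6417920/2474953 F=3613727232/829109255 H=2136576/820823] → run E
t=16: vr[B=8015872/2474953 E=8015872/2474953 F=3613727232/829109255 H=2136576/820823] → run H
t=17: vr[B=8015872/2474953 E=8015872/2474953 F=3613727232/829109255 H=3734528/820823] → run B
t=18: vr[B=9613824/2474953 E=8015872/2474953 F=3613727232/829109255 H=3734528/820823] → run E
t=19: vr[B=9613824/2474953 E=9613824/2474953 F=3613727232/829109255 H=3734528/820823] → run B
t=20: vr[B=11211776/2474953 E=9613824/2474953 F=3613727232/829109255 H=3734528/820823] → run E
t=21: vr[B=11211776/2474953 E=11211776/2474953 F=3613727232/829109255 H=3734528/820823] → run F
t=22: vr[B=11211776/2474953 E=11211776/2474953 F=6148079104/829109255 H=3734528/820823] → run B
t=23: vr[E=11211776/2474953 F=6148079104/829109255 H=3734528/820823] → run E
t=24: vr[E=12809728/2474953 F=6148079104/829109255 H=3734528/820823] → run H
t=25: vr[E=12809728/2474953 F=6148079104/829109255 H=5332480/820823] → run E
t=26: vr[E=14407680/2474953 F=6148079104/829109255 H=5332480/820823] → run E
t=27: vr[F=6148079104/829109255 H=5332480/820823] → run H
t=28: vr[F=6148079104/829109255] → run F
t=29: vr[F=8682430976/829109255] → run F
t=30: vr[F=11216782848/829109255] → run F
t=31: vr[F=2750226944/165821851] → run F
t=32: vr[F=16285486592/829109255] → run F
t=33: vr[F=18819838464/829109255] → run F
t=34: (idle)
t=35: (idle)
t=36: (idle)
t=37: (idle)
t=38: (idle)
t=39: (idle)

context switches = 25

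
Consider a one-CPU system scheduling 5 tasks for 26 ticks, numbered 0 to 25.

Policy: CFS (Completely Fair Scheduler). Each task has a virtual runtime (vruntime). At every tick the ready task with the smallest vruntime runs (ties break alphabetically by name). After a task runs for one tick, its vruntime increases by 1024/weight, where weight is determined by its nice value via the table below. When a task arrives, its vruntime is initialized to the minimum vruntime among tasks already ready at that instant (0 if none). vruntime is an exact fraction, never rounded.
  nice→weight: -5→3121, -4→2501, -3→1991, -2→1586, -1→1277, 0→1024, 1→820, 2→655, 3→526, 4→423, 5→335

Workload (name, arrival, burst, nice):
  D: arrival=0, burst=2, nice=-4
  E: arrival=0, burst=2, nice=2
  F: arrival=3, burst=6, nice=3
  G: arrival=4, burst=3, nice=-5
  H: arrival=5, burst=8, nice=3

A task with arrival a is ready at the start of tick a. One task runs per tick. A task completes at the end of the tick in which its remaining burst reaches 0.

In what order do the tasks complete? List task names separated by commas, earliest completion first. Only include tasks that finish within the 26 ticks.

completion order = D, E, G, F, H

t=0: vr[D=0 E=0] → run D
t=1: vr[D=1024/2501 E=0] → run E
t=2: vr[D=1024/2501 E=1024/655] → run D
t=3: vr[E=1024/655 F=1024/655] → run E
t=4: vr[F=1024/655 G=1024/655] → run F
t=5: vr[F=604672/172265 G=1024/655 H=1024/655] → run G
t=6: vr[F=604672/172265 G=3866624/2044255 H=1024/655] → run H
t=7: vr[F=604672/172265 G=3866624/2044255 H=604672/172265] → run G
t=8: vr[F=604672/172265 G=4537344/2044255 H=604672/172265] → run G
t=9: vr[F=604672/172265 H=604672/172265] → run F
t=10: vr[F=940032/172265 H=604672/172265] → run H
t=11: vr[F=940032/172265 H=940032/172265] → run F
t=12: vr[F=1275392/172265 H=940032/172265] → run H
t=13: vr[F=1275392/172265 H=1275392/172265] → run F
t=14: vr[F=1610752/172265 H=1275392/172265] → run H
t=15: vr[F=1610752/172265 H=1610752/172265] → run F
t=16: vr[F=1946112/172265 H=1610752/172265] → run H
t=17: vr[F=1946112/172265 H=1946112/172265] → run F
t=18: vr[H=1946112/172265] → run H
t=19: vr[H=2281472/172265] → run H
t=20: vr[H=2616832/172265] → run H
t=21: (idle)
t=22: (idle)
t=23: (idle)
t=24: (idle)
t=25: (idle)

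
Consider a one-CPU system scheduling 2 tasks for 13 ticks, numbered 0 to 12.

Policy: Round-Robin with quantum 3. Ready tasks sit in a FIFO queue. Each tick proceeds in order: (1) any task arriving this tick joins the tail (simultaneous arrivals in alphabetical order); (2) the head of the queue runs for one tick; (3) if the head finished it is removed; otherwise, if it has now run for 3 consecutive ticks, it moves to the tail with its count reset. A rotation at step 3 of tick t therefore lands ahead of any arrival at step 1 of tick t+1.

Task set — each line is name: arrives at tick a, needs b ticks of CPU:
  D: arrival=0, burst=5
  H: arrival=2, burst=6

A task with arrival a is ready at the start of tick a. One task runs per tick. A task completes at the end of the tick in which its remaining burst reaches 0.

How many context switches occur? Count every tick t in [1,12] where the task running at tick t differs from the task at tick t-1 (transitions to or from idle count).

t=0: queue=[D] q_used=0 → run D
t=1: queue=[D] q_used=1 → run D
t=2: queue=[D,H] q_used=2 → run D
t=3: queue=[H,D] q_used=0 → run H
t=4: queue=[H,D] q_used=1 → run H
t=5: queue=[H,D] q_used=2 → run H
t=6: queue=[D,H] q_used=0 → run D
t=7: queue=[D,H] q_used=1 → run D
t=8: queue=[H] q_used=0 → run H
t=9: queue=[H] q_used=1 → run H
t=10: queue=[H] q_used=2 → run H
t=11: (idle)
t=12: (idle)

context switches = 4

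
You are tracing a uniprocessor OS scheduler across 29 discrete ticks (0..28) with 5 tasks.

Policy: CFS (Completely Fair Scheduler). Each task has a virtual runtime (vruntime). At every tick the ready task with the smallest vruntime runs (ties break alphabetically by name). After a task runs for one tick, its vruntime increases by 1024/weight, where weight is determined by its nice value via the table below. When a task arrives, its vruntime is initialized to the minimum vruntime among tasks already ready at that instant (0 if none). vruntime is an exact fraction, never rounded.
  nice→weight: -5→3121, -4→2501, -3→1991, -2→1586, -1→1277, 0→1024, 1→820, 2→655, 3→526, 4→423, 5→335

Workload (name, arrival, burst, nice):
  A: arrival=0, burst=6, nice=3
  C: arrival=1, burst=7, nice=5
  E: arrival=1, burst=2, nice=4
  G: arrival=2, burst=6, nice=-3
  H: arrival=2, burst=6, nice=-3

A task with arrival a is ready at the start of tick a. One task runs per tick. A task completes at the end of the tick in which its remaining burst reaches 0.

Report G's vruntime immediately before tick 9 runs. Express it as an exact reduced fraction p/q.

vruntime(G, start of tick 9) = 1827328/523633

t=0: vr[A=0] → run A
t=1: vr[A=512/263 C=512/263 E=512/263] → run A
t=2: vr[A=1024/263 C=512/263 E=512/263 G=512/263 H=512/263] → run C
t=3: vr[A=1024/263 C=440832/88105 E=512/263 G=512/263 H=512/263] → run E
t=4: vr[A=1024/263 C=440832/88105 E=485888/111249 G=512/263 H=512/263] → run G
t=5: vr[A=1024/263 C=440832/88105 E=485888/111249 G=1288704/523633 H=512/263] → run H
t=6: vr[A=1024/263 C=440832/88105 E=485888/111249 G=1288704/523633 H=1288704/523633] → run G
t=7: vr[A=1024/263 C=440832/88105 E=485888/111249 G=1558016/523633 H=1288704/523633] → run H
t=8: vr[A=1024/263 C=440832/88105 E=485888/111249 G=1558016/523633 H=1558016/523633] → run G
t=9: vr[A=1024/263 C=440832/88105 E=485888/111249 G=1827328/523633 H=1558016/523633] → run H
t=10: vr[A=1024/263 C=440832/88105 E=485888/111249 G=1827328/523633 H=1827328/523633] → run G
t=11: vr[A=1024/263 C=440832/88105 E=485888/111249 G=2096640/523633 H=1827328/523633] → run H
t=12: vr[A=1024/263 C=440832/88105 E=485888/111249 G=2096640/523633 H=2096640/523633] → run A
t=13: vr[A=1536/263 C=440832/88105 E=485888/111249 G=2096640/523633 H=2096640/523633] → run G
t=14: vr[A=1536/263 C=440832/88105 E=485888/111249 G=2365952/523633 H=2096640/523633] → run H
t=15: vr[A=1536/263 C=440832/88105 E=485888/111249 G=2365952/523633 H=2365952/523633] → run E
t=16: vr[A=1536/263 C=440832/88105 G=2365952/523633 H=2365952/523633] → run G
t=17: vr[A=1536/263 C=440832/88105 H=2365952/523633] → run H
t=18: vr[A=1536/263 C=440832/88105] → run C
t=19: vr[A=1536/263 C=710144/88105] → run A
t=20: vr[A=2048/263 C=710144/88105] → run A
t=21: vr[A=2560/263 C=710144/88105] → run C
t=22: vr[A=2560/263 C=979456/88105] → run A
t=23: vr[C=979456/88105] → run C
t=24: vr[C=1248768/88105] → run C
t=25: vr[C=303616/17621] → run C
t=26: vr[C=1787392/88105] → run C
t=27: (idle)
t=28: (idle)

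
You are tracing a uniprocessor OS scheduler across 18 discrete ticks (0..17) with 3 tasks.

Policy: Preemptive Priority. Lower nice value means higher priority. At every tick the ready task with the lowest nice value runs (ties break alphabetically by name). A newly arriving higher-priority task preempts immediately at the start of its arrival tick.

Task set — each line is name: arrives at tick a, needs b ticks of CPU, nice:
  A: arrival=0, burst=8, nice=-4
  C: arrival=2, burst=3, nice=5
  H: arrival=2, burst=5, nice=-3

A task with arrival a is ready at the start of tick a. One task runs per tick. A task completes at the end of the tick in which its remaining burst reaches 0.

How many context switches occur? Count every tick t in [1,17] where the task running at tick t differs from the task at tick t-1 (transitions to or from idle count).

t=0: ready={A} → run A
t=1: ready={A} → run A
t=2: ready={A,C,H} → run A
t=3: ready={A,C,H} → run A
t=4: ready={A,C,H} → run A
t=5: ready={A,C,H} → run A
t=6: ready={A,C,H} → run A
t=7: ready={A,C,H} → run A
t=8: ready={C,H} → run H
t=9: ready={C,H} → run H
t=10: ready={C,H} → run H
t=11: ready={C,H} → run H
t=12: ready={C,H} → run H
t=13: ready={C} → run C
t=14: ready={C} → run C
t=15: ready={C} → run C
t=16: (idle)
t=17: (idle)

context switches = 3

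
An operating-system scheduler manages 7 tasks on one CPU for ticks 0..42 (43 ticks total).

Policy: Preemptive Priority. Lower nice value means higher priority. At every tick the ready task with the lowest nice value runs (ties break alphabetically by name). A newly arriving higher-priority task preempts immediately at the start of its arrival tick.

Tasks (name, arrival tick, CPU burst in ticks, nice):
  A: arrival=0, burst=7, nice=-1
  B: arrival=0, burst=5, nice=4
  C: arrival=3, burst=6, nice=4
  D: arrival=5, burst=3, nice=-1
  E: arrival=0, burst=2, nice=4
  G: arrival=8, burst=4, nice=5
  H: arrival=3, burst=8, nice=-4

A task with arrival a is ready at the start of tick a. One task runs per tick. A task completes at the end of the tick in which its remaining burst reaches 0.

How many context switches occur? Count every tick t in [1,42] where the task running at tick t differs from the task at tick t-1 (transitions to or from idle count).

t=0: ready={A,B,E} → run A
t=1: ready={A,B,E} → run A
t=2: ready={A,B,E} → run A
t=3: ready={A,B,C,E,H} → run H
t=4: ready={A,B,C,E,H} → run H
t=5: ready={A,B,C,D,E,H} → run H
t=6: ready={A,B,C,D,E,H} → run H
t=7: ready={A,B,C,D,E,H} → run H
t=8: ready={A,B,C,D,E,G,H} → run H
t=9: ready={A,B,C,D,E,G,H} → run H
t=10: ready={A,B,C,D,E,G,H} → run H
t=11: ready={A,B,C,D,E,G} → run A
t=12: ready={A,B,C,D,E,G} → run A
t=13: ready={A,B,C,D,E,G} → run A
t=14: ready={A,B,C,D,E,G} → run A
t=15: ready={B,C,D,E,G} → run D
t=16: ready={B,C,D,E,G} → run D
t=17: ready={B,C,D,E,G} → run D
t=18: ready={B,C,E,G} → run B
t=19: ready={B,C,E,G} → run B
t=20: ready={B,C,E,G} → run B
t=21: ready={B,C,E,G} → run B
t=22: ready={B,C,E,G} → run B
t=23: ready={C,E,G} → run C
t=24: ready={C,E,G} → run C
t=25: ready={C,E,G} → run C
t=26: ready={C,E,G} → run C
t=27: ready={C,E,G} → run C
t=28: ready={C,E,G} → run C
t=29: ready={E,G} → run E
t=30: ready={E,G} → run E
t=31: ready={G} → run G
t=32: ready={G} → run G
t=33: ready={G} → run G
t=34: ready={G} → run G
t=35: (idle)
t=36: (idle)
t=37: (idle)
t=38: (idle)
t=39: (idle)
t=40: (idle)
t=41: (idle)
t=42: (idle)

context switches = 8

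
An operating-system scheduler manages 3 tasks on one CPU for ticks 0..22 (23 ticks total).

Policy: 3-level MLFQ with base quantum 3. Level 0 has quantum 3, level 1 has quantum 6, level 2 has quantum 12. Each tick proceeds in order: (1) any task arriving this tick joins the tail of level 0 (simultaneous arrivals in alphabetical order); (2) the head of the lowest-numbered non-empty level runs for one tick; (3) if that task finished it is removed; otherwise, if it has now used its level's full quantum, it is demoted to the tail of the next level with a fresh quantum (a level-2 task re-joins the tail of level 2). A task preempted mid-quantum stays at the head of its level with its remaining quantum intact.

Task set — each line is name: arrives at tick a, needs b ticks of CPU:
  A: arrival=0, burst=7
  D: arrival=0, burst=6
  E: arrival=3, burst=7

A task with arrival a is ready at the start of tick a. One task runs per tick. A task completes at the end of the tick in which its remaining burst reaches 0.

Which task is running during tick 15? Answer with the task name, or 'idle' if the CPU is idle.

running at tick 15 = D

t=0: L0/L1/L2 = AD/-/- → run A
t=1: L0/L1/L2 = AD/-/- → run A
t=2: L0/L1/L2 = AD/-/- → run A
t=3: L0/L1/L2 = DE/A/- → run D
t=4: L0/L1/L2 = DE/A/- → run D
t=5: L0/L1/L2 = DE/A/- → run D
t=6: L0/L1/L2 = E/AD/- → run E
t=7: L0/L1/L2 = E/AD/- → run E
t=8: L0/L1/L2 = E/AD/- → run E
t=9: L0/L1/L2 = -/ADE/- → run A
t=10: L0/L1/L2 = -/ADE/- → run A
t=11: L0/L1/L2 = -/ADE/- → run A
t=12: L0/L1/L2 = -/ADE/- → run A
t=13: L0/L1/L2 = -/DE/- → run D
t=14: L0/L1/L2 = -/DE/- → run D
t=15: L0/L1/L2 = -/DE/- → run D
t=16: L0/L1/L2 = -/E/- → run E
t=17: L0/L1/L2 = -/E/- → run E
t=18: L0/L1/L2 = -/E/- → run E
t=19: L0/L1/L2 = -/E/- → run E
t=20: (idle)
t=21: (idle)
t=22: (idle)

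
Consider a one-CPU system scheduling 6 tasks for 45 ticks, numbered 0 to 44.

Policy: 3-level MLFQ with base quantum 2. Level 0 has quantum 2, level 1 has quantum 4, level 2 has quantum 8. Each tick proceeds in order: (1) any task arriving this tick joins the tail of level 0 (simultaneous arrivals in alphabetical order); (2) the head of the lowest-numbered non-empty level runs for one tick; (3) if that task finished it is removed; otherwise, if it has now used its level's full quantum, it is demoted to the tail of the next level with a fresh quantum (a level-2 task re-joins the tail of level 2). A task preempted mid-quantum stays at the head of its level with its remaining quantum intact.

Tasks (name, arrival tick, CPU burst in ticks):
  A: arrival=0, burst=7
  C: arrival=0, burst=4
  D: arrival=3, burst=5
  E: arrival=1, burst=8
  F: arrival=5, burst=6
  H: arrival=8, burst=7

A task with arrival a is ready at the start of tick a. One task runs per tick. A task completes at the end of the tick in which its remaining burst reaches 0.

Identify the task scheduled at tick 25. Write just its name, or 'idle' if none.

t=0: L0/L1/L2 = AC/-/- → run A
t=1: L0/L1/L2 = ACE/-/- → run A
t=2: L0/L1/L2 = CE/A/- → run C
t=3: L0/L1/L2 = CED/A/- → run C
t=4: L0/L1/L2 = ED/AC/- → run E
t=5: L0/L1/L2 = EDF/AC/- → run E
t=6: L0/L1/L2 = DF/ACE/- → run D
t=7: L0/L1/L2 = DF/ACE/- → run D
t=8: L0/L1/L2 = FH/ACED/- → run F
t=9: L0/L1/L2 = FH/ACED/- → run F
t=10: L0/L1/L2 = H/ACEDF/- → run H
t=11: L0/L1/L2 = H/ACEDF/- → run H
t=12: L0/L1/L2 = -/ACEDFH/- → run A
t=13: L0/L1/L2 = -/ACEDFH/- → run A
t=14: L0/L1/L2 = -/ACEDFH/- → run A
t=15: L0/L1/L2 = -/ACEDFH/- → run A
t=16: L0/L1/L2 = -/CEDFH/A → run C
t=17: L0/L1/L2 = -/CEDFH/A → run C
t=18: L0/L1/L2 = -/EDFH/A → run E
t=19: L0/L1/L2 = -/EDFH/A → run E
t=20: L0/L1/L2 = -/EDFH/A → run E
t=21: L0/L1/L2 = -/EDFH/A → run E
t=22: L0/L1/L2 = -/DFH/AE → run D
t=23: L0/L1/L2 = -/DFH/AE → run D
t=24: L0/L1/L2 = -/DFH/AE → run D
t=25: L0/L1/L2 = -/FH/AE → run F
t=26: L0/L1/L2 = -/FH/AE → run F
t=27: L0/L1/L2 = -/FH/AE → run F
t=28: L0/L1/L2 = -/FH/AE → run F
t=29: L0/L1/L2 = -/H/AE → run H
t=30: L0/L1/L2 = -/H/AE → run H
t=31: L0/L1/L2 = -/H/AE → run H
t=32: L0/L1/L2 = -/H/AE → run H
t=33: L0/L1/L2 = -/-/AEH → run A
t=34: L0/L1/L2 = -/-/EH → run E
t=35: L0/L1/L2 = -/-/EH → run E
t=36: L0/L1/L2 = -/-/H → run H
t=37: (idle)
t=38: (idle)
t=39: (idle)
t=40: (idle)
t=41: (idle)
t=42: (idle)
t=43: (idle)
t=44: (idle)

running at tick 25 = F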